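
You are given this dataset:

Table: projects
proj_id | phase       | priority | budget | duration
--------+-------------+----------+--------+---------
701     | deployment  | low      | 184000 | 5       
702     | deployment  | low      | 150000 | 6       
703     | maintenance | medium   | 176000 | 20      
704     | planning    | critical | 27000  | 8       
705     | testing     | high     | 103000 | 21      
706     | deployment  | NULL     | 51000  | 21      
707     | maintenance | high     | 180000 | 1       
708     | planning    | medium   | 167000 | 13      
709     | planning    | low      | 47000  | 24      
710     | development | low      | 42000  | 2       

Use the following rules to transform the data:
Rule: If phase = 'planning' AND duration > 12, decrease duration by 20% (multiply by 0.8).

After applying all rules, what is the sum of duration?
113.6

Step 1: Find records where phase = 'planning' AND duration > 12
Step 2: 2 records match, summing to 37
Step 3: After multiplier: 37 × 0.8 = 29.6
Step 4: Unaffected records sum: 84
Step 5: Final sum = 29.6 + 84 = 113.6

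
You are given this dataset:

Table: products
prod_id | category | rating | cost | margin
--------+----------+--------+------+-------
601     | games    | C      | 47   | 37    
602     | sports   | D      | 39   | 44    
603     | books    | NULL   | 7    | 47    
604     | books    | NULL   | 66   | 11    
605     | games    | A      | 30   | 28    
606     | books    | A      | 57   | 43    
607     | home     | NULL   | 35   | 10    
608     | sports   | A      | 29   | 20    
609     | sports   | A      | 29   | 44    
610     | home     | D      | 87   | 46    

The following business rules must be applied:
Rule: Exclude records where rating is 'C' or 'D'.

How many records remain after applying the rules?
7

Step 1: Count records to exclude
  - 1 (C) + 2 (D) = 3 records
Step 2: Total records: 10
Step 3: Remaining = 10 - 3 = 7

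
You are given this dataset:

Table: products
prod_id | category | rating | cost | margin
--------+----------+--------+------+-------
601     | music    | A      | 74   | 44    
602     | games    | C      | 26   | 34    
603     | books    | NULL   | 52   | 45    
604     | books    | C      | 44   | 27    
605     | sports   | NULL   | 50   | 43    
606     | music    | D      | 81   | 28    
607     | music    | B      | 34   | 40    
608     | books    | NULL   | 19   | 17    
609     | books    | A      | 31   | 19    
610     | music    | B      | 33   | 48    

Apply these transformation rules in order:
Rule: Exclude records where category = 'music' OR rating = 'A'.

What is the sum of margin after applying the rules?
166

Step 1: Find records where category = 'music' OR rating = 'A'
Step 2: 5 records match, summing to 179
Step 3: Original sum: 345
Step 4: Remaining sum = 345 - 179 = 166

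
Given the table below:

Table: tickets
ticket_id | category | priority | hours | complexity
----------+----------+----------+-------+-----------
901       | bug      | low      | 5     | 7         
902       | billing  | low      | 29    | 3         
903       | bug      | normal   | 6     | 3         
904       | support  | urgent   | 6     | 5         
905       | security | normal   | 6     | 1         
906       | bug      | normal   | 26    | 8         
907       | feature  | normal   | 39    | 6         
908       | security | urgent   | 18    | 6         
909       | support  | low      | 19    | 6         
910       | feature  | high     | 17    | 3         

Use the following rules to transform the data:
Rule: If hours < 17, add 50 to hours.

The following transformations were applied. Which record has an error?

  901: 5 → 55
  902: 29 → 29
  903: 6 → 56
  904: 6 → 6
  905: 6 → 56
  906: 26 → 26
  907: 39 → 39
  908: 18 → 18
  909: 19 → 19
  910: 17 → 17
Record 904 has an error. The correct transformed value should be 56, not 6.

Step 1: Check each record against the rule
Step 2: Record 904 has hours = 6
Step 3: Since 6 < 17, the bonus should have been applied
Step 4: Correct value = 56, but claimed value = 6
Conclusion: Record 904 has the error.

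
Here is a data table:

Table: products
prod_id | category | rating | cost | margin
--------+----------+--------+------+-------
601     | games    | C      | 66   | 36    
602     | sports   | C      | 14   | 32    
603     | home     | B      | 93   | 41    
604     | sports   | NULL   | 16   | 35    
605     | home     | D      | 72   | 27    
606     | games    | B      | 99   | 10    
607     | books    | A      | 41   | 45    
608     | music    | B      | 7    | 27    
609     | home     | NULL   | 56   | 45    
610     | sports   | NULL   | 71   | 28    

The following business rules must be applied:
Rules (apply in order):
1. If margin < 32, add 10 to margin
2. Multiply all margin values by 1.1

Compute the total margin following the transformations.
402.6

Step 1: Apply Rule 1 - Add 10 to records with margin < 32
  - 4 records affected: 92 + (4 × 10) = 132
  - Unaffected records: 234
  - Sum after Rule 1: 366
Step 2: Apply Rule 2 - Multiply all by 1.1
  - 366 × 1.1 = 402.6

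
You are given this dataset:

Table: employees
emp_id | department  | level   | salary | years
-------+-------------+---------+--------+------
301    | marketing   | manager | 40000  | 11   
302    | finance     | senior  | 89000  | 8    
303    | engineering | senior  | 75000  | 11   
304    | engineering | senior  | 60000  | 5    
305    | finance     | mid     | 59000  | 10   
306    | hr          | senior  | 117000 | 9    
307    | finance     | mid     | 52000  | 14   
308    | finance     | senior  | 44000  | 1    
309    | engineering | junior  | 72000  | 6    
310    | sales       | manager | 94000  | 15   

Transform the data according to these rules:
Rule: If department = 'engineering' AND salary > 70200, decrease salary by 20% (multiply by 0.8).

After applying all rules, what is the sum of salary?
672600.0

Step 1: Find records where department = 'engineering' AND salary > 70200
Step 2: 2 records match, summing to 147000
Step 3: After multiplier: 147000 × 0.8 = 117600.0
Step 4: Unaffected records sum: 555000
Step 5: Final sum = 117600.0 + 555000 = 672600.0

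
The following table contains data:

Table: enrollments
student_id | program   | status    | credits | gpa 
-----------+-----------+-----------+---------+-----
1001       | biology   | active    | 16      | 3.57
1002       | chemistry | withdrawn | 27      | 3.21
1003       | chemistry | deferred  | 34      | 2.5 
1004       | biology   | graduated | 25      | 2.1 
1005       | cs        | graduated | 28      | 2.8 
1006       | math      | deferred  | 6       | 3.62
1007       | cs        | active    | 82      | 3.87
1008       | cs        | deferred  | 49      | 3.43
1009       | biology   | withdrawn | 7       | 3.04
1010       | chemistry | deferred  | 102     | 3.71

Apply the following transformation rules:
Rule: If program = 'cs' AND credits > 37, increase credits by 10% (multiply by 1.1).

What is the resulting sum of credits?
389.1

Step 1: Find records where program = 'cs' AND credits > 37
Step 2: 2 records match, summing to 131
Step 3: After multiplier: 131 × 1.1 = 144.1
Step 4: Unaffected records sum: 245
Step 5: Final sum = 144.1 + 245 = 389.1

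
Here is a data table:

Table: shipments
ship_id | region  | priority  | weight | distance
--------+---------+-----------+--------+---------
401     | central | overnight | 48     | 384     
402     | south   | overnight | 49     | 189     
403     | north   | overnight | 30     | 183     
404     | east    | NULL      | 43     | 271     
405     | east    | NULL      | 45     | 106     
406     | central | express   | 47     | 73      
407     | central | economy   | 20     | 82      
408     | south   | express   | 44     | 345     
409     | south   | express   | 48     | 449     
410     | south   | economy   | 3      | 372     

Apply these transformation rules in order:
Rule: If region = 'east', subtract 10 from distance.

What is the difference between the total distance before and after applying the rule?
20

Step 1: Original sum of distance = 2454
Step 2: 2 records have region = 'east'
Step 3: Each affected record changes by -10
Step 4: Total change = 2 × -10 = -20
Step 5: New sum = 2454 + -20 = 2434
Step 6: Difference = |2434 - 2454| = 20
        (Sum decreased by 20)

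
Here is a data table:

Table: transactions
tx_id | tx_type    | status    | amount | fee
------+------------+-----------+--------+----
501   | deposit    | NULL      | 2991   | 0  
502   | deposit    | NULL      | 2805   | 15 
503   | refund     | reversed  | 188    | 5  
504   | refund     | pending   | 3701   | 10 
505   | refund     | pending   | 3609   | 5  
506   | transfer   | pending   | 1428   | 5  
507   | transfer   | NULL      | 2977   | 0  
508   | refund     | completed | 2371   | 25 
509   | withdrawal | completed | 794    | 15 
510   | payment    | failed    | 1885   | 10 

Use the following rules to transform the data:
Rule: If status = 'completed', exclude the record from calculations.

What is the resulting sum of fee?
50

Step 1: Identify records where status = 'completed'
Step 2: The excluded records sum to 40
Step 3: Original total fee = 90
Step 4: Remaining total = 90 - 40 = 50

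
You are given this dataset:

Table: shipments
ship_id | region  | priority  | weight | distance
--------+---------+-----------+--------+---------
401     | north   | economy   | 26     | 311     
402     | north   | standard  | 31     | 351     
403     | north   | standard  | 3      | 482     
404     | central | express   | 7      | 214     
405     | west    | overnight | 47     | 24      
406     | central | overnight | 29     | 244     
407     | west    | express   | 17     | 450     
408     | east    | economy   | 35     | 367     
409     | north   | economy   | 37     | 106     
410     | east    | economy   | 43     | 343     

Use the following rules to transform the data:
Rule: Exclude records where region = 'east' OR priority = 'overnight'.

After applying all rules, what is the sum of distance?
1914

Step 1: Find records where region = 'east' OR priority = 'overnight'
Step 2: 4 records match, summing to 978
Step 3: Original sum: 2892
Step 4: Remaining sum = 2892 - 978 = 1914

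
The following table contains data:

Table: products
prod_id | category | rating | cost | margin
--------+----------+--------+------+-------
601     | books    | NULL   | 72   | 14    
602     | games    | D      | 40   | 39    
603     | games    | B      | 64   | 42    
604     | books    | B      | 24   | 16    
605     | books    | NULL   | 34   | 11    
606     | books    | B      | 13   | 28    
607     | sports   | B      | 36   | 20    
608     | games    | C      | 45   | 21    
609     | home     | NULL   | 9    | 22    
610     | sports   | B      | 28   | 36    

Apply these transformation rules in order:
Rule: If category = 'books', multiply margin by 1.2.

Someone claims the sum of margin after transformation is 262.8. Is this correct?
Yes, the result is correct.

Step 1: Calculate the correct sum after transformation
Step 2: Apply multiplier 1.2 to records where category = 'books'
Step 3: Correct result = 262.8
Step 4: Claimed result = 262.8
Step 5: 262.8 = 262.8 ✓
Conclusion: The claimed result is correct.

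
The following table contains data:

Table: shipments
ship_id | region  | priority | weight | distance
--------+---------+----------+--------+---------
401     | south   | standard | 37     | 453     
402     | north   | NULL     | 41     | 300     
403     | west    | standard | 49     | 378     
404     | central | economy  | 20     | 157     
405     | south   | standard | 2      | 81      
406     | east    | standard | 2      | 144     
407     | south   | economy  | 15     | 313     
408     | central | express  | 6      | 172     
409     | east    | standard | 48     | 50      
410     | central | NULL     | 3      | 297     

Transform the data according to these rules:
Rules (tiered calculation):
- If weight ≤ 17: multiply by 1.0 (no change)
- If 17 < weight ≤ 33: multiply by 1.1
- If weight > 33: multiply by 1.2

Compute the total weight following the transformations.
260.0

Step 1: Tier 1 (weight ≤ 17): 5 records, sum = 28 × 1.0 = 28.0
Step 2: Tier 2 (17 < weight ≤ 33): 1 records, sum = 20 × 1.1 = 22.0
Step 3: Tier 3 (weight > 33): 4 records, sum = 175 × 1.2 = 210.0
Step 4: Final sum = 28.0 + 22.0 + 210.0 = 260.0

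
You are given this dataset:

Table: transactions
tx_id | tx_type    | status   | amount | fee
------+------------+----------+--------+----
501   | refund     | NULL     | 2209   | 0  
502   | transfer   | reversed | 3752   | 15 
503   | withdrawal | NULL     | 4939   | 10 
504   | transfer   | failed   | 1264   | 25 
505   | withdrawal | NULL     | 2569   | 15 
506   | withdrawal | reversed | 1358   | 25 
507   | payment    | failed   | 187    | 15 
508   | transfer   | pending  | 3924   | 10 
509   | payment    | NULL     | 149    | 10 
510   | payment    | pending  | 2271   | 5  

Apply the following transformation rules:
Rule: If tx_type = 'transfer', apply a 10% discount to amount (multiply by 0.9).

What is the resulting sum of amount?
21728.0

Step 1: Records with tx_type = 'transfer' have total amount = 8940
Step 2: Apply multiplier: 8940 × 0.9 = 8046.0
Step 3: Other records total: 13682
Step 4: Final sum = 8046.0 + 13682 = 21728.0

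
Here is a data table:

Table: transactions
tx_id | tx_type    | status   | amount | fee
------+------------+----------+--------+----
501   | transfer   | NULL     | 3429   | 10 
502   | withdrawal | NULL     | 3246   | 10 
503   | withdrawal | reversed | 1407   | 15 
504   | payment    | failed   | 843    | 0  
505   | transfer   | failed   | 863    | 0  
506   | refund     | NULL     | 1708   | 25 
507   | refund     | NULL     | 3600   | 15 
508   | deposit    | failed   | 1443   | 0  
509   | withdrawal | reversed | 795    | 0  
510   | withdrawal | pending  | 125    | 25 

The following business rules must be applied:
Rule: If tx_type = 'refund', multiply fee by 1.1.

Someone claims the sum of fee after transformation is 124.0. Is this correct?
No, the correct result is 104.0.

Step 1: Calculate the correct sum after transformation
Step 2: Apply multiplier 1.1 to records where tx_type = 'refund'
Step 3: Correct result = 104.0
Step 4: Claimed result = 124.0
Step 5: 104.0 ≠ 124.0
Conclusion: The claimed result is incorrect. The correct answer is 104.0.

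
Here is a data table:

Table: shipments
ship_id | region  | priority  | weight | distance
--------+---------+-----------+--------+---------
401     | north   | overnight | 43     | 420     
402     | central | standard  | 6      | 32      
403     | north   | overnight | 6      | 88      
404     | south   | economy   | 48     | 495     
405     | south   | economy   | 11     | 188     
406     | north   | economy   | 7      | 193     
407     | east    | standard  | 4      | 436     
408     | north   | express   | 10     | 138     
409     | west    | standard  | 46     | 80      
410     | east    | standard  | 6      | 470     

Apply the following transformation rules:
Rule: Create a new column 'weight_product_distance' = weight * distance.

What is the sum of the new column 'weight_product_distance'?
55583

Step 1: For each record, compute weight * distance
Example calculations:
  43 * 420 = 18060
  6 * 32 = 192
  6 * 88 = 528
  ...
Step 2: Sum all derived values
Step 3: Total = 55583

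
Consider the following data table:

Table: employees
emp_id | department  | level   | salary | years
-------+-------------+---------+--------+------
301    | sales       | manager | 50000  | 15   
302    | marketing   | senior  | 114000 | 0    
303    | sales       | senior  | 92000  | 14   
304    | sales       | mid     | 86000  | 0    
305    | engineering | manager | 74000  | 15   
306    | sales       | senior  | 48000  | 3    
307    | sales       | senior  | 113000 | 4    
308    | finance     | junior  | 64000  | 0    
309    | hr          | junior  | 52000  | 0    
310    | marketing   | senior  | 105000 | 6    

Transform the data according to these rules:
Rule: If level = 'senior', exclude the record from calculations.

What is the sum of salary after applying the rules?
326000

Step 1: Identify records where level = 'senior'
Step 2: The excluded records sum to 472000
Step 3: Original total salary = 798000
Step 4: Remaining total = 798000 - 472000 = 326000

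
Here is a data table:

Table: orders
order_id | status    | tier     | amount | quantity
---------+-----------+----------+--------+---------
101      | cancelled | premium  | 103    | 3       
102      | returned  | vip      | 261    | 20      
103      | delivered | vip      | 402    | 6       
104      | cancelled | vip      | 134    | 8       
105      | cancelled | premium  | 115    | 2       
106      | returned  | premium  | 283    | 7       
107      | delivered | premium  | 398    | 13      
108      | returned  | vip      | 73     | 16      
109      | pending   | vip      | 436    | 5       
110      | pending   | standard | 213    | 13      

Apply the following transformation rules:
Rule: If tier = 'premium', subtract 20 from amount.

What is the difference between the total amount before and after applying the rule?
80

Step 1: Original sum of amount = 2418
Step 2: 4 records have tier = 'premium'
Step 3: Each affected record changes by -20
Step 4: Total change = 4 × -20 = -80
Step 5: New sum = 2418 + -80 = 2338
Step 6: Difference = |2338 - 2418| = 80
        (Sum decreased by 80)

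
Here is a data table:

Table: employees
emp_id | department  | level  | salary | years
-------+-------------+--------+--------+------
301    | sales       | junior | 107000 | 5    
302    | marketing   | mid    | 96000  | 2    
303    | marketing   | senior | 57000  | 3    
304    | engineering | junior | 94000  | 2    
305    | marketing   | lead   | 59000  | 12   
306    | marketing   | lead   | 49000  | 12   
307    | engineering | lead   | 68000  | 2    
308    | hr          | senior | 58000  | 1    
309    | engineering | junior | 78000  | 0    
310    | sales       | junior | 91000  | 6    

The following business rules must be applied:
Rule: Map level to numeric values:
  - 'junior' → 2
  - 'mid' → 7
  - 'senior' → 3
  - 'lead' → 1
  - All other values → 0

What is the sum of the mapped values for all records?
24

Step 1: Apply mapping to each record
Step 2: Count by status:
  'junior': 4 records × 2 = 8
  'mid': 1 records × 7 = 7
  'senior': 2 records × 3 = 6
  'lead': 3 records × 1 = 3
Step 3: Sum all mapped values = 24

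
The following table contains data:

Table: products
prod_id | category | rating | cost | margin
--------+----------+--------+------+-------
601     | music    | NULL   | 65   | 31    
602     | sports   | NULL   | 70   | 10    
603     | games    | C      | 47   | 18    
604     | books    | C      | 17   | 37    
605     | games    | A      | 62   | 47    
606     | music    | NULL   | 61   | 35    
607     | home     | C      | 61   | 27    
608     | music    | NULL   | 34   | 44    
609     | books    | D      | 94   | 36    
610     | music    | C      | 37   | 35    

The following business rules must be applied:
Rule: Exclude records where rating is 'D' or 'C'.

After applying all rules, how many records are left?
5

Step 1: Count records to exclude
  - 1 (D) + 4 (C) = 5 records
Step 2: Total records: 10
Step 3: Remaining = 10 - 5 = 5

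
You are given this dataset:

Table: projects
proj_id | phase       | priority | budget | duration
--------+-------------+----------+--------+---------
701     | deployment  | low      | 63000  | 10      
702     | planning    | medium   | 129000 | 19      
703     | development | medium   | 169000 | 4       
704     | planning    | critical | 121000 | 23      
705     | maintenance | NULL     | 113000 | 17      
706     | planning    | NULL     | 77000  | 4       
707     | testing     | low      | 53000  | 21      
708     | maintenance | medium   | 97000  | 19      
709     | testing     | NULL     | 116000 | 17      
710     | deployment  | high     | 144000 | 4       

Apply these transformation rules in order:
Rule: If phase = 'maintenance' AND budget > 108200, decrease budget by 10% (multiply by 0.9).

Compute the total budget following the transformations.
1070700.0

Step 1: Find records where phase = 'maintenance' AND budget > 108200
Step 2: 1 records match, summing to 113000
Step 3: After multiplier: 113000 × 0.9 = 101700.0
Step 4: Unaffected records sum: 969000
Step 5: Final sum = 101700.0 + 969000 = 1070700.0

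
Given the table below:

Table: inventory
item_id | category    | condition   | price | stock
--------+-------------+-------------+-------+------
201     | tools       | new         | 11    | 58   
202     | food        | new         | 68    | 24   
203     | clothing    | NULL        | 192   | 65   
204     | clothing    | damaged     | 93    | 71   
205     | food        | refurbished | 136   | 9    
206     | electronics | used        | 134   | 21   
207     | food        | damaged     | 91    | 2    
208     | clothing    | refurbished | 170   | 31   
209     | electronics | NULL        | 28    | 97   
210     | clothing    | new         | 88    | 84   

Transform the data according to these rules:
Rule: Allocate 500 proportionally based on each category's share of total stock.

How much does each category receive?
clothing: 271.65, electronics: 127.71, food: 37.88, tools: 62.77

Step 1: Calculate total stock = 462
Step 2: Calculate each category's proportion:
  clothing: 251/462 = 54.33% → 271.65
  electronics: 118/462 = 25.54% → 127.71
  food: 35/462 = 7.58% → 37.88
  tools: 58/462 = 12.55% → 62.77
Step 3: Verify: sum of allocations ≈ 500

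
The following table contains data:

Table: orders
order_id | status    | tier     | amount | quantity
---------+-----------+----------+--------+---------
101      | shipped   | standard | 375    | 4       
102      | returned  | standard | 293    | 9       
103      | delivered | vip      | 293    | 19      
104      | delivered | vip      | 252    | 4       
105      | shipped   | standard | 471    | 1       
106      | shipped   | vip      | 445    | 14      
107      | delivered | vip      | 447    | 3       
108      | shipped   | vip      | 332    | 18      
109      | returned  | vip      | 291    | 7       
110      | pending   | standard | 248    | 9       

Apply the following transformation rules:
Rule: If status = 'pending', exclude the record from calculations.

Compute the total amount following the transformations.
3199

Step 1: Identify records where status = 'pending'
Step 2: The excluded records sum to 248
Step 3: Original total amount = 3447
Step 4: Remaining total = 3447 - 248 = 3199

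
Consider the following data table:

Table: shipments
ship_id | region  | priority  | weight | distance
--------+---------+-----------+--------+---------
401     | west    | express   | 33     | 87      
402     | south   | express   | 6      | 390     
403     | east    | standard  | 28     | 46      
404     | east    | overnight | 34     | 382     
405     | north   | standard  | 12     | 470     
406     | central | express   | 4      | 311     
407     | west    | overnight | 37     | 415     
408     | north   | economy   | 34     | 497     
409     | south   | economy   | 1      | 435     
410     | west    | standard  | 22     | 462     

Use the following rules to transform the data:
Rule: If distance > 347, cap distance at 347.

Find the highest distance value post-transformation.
347

Step 1: Original maximum distance = 497
Step 2: Apply cap at 347
Step 3: 7 records had distance > 347 and were capped
Step 4: Maximum after transformation = 347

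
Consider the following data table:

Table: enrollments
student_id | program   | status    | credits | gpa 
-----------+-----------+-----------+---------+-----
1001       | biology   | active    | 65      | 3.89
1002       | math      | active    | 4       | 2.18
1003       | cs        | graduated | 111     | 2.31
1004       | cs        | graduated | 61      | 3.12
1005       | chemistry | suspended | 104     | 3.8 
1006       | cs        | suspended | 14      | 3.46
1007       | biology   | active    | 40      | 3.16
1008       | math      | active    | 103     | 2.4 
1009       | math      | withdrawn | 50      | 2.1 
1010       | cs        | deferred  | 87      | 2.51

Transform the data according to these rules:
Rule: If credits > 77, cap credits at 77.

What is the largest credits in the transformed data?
77

Step 1: Original maximum credits = 111
Step 2: Apply cap at 77
Step 3: 4 records had credits > 77 and were capped
Step 4: Maximum after transformation = 77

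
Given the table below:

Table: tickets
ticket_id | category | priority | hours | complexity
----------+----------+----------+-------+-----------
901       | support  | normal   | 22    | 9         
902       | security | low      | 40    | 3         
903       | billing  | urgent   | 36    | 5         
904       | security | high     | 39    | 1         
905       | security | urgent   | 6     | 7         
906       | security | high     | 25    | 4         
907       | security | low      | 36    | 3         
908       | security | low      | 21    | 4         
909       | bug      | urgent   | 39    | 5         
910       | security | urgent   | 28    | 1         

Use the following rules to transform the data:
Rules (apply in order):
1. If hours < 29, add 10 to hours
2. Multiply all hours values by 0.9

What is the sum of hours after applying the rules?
307.8

Step 1: Apply Rule 1 - Add 10 to records with hours < 29
  - 5 records affected: 102 + (5 × 10) = 152
  - Unaffected records: 190
  - Sum after Rule 1: 342
Step 2: Apply Rule 2 - Multiply all by 0.9
  - 342 × 0.9 = 307.8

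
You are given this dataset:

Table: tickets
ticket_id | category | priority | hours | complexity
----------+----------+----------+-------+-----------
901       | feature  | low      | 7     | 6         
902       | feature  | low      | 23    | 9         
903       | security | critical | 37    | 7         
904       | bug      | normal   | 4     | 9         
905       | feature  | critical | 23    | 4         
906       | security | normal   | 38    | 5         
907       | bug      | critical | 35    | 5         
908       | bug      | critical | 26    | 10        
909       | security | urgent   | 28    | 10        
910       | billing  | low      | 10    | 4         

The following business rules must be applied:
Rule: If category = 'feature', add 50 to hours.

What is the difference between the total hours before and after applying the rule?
150

Step 1: Original sum of hours = 231
Step 2: 3 records have category = 'feature'
Step 3: Each affected record changes by 50
Step 4: Total change = 3 × 50 = 150
Step 5: New sum = 231 + 150 = 381
Step 6: Difference = |381 - 231| = 150
        (Sum increased by 150)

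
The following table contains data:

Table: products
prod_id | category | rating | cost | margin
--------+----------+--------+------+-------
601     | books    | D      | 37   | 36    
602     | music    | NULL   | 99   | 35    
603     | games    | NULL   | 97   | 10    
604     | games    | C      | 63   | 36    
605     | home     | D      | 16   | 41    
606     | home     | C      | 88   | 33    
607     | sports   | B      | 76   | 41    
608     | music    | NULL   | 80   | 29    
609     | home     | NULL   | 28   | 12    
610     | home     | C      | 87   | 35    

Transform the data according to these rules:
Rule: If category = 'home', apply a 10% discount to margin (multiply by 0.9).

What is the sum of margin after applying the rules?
295.9

Step 1: Records with category = 'home' have total margin = 121
Step 2: Apply multiplier: 121 × 0.9 = 108.9
Step 3: Other records total: 187
Step 4: Final sum = 108.9 + 187 = 295.9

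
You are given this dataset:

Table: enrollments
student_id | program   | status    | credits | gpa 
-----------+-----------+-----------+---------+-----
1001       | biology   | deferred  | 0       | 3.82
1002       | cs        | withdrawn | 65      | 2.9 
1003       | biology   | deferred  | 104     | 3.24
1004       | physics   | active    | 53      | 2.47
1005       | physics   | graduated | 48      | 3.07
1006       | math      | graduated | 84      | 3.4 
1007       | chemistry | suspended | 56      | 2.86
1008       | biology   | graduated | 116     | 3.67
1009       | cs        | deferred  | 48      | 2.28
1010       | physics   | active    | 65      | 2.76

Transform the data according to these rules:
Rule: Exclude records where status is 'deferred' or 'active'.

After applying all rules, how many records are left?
5

Step 1: Count records to exclude
  - 3 (deferred) + 2 (active) = 5 records
Step 2: Total records: 10
Step 3: Remaining = 10 - 5 = 5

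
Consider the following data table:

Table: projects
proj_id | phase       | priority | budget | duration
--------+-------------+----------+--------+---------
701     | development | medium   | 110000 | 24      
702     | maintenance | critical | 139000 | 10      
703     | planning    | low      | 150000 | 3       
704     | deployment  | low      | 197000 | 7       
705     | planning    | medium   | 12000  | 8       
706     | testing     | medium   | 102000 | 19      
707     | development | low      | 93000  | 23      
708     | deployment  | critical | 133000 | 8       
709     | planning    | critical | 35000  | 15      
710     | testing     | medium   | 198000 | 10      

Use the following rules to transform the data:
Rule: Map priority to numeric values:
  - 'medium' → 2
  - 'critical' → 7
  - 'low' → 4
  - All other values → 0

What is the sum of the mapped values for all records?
41

Step 1: Apply mapping to each record
Step 2: Count by status:
  'medium': 4 records × 2 = 8
  'critical': 3 records × 7 = 21
  'low': 3 records × 4 = 12
Step 3: Sum all mapped values = 41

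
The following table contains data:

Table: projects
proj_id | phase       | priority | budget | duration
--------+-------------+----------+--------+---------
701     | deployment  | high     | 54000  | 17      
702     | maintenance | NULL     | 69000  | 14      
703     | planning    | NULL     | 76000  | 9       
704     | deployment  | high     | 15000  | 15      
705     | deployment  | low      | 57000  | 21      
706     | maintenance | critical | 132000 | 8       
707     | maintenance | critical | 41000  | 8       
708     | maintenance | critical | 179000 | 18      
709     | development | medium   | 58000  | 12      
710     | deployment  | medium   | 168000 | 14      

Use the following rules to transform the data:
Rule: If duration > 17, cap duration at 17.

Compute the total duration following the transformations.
131

Step 1: 2 records have duration > 17
Step 2: These records originally summed to 39
Step 3: After capping: 2 × 17 = 34
Step 4: Unaffected records sum: 97
Step 5: Final sum = 34 + 97 = 131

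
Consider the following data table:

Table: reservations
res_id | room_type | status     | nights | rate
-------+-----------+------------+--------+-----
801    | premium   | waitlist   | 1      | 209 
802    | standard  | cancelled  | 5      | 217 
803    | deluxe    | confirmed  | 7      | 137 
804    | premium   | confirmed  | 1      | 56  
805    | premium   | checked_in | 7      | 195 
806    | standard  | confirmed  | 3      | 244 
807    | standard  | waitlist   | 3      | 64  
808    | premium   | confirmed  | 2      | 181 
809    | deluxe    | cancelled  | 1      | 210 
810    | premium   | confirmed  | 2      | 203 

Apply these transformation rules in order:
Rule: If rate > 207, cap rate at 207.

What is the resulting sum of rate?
1664

Step 1: 4 records have rate > 207
Step 2: These records originally summed to 880
Step 3: After capping: 4 × 207 = 828
Step 4: Unaffected records sum: 836
Step 5: Final sum = 828 + 836 = 1664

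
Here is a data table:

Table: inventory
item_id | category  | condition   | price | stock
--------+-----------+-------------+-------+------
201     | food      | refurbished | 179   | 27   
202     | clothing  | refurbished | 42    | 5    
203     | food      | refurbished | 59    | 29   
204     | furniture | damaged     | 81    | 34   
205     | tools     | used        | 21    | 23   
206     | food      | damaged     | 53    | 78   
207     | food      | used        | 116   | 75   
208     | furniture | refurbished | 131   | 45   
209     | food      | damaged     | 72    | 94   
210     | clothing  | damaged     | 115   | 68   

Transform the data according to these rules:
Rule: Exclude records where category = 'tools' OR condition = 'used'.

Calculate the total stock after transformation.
380

Step 1: Find records where category = 'tools' OR condition = 'used'
Step 2: 2 records match, summing to 98
Step 3: Original sum: 478
Step 4: Remaining sum = 478 - 98 = 380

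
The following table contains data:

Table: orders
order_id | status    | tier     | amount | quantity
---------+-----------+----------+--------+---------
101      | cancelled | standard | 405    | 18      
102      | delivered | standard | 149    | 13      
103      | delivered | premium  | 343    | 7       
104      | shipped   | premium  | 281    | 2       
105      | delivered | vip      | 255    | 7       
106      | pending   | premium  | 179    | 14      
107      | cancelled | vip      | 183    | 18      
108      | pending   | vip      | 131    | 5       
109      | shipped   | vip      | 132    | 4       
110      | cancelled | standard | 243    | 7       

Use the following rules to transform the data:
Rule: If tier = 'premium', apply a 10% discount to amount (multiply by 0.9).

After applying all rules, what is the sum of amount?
2220.7

Step 1: Records with tier = 'premium' have total amount = 803
Step 2: Apply multiplier: 803 × 0.9 = 722.7
Step 3: Other records total: 1498
Step 4: Final sum = 722.7 + 1498 = 2220.7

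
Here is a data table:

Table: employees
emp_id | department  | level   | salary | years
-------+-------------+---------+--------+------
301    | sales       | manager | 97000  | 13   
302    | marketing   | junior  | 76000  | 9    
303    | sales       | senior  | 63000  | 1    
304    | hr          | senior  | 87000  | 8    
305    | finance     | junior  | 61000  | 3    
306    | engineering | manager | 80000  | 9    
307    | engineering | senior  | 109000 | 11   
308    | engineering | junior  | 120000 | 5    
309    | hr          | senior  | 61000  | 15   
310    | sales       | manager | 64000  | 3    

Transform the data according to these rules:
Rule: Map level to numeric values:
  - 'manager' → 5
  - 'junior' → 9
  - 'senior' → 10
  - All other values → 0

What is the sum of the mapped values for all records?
82

Step 1: Apply mapping to each record
Step 2: Count by status:
  'manager': 3 records × 5 = 15
  'junior': 3 records × 9 = 27
  'senior': 4 records × 10 = 40
Step 3: Sum all mapped values = 82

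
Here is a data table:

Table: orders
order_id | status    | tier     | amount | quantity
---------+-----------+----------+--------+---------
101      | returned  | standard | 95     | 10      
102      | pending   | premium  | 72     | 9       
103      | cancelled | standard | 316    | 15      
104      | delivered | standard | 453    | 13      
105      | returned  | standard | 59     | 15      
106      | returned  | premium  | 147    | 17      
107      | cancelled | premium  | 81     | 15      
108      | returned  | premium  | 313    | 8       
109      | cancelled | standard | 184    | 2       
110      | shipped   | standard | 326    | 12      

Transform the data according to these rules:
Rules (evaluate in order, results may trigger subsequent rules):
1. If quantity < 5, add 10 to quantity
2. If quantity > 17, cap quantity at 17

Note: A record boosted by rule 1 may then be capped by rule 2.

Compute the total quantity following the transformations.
126

Step 1: Apply rule 1 to records with quantity < 5
  - 1 records get bonus of 10
  - Of these, 0 records then exceed 17 and get capped
Step 2: Apply rule 2 to records with quantity > 17
  - 0 records (original) are capped
Step 3: Calculate final sum = 126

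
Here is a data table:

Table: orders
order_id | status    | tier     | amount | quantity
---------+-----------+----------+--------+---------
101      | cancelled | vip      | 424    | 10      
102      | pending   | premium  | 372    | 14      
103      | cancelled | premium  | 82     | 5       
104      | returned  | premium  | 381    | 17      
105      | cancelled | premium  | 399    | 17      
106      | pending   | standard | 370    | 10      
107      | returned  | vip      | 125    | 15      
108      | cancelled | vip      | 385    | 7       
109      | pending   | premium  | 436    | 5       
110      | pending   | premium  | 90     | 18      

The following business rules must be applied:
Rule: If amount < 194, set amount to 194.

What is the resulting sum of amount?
3349

Step 1: 3 records have amount < 194
Step 2: These records originally summed to 297
Step 3: After setting to minimum: 3 × 194 = 582
Step 4: Unaffected records sum: 2767
Step 5: Final sum = 582 + 2767 = 3349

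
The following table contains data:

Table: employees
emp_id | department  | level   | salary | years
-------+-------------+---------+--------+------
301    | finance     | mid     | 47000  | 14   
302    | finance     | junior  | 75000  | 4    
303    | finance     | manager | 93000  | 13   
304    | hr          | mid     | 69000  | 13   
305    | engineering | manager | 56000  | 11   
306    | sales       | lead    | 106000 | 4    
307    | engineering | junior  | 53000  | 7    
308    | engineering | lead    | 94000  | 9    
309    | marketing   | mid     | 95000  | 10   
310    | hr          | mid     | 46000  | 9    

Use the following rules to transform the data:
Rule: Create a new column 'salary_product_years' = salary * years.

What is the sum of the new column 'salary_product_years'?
6685000

Step 1: For each record, compute salary * years
Example calculations:
  47000 * 14 = 658000
  75000 * 4 = 300000
  93000 * 13 = 1209000
  ...
Step 2: Sum all derived values
Step 3: Total = 6685000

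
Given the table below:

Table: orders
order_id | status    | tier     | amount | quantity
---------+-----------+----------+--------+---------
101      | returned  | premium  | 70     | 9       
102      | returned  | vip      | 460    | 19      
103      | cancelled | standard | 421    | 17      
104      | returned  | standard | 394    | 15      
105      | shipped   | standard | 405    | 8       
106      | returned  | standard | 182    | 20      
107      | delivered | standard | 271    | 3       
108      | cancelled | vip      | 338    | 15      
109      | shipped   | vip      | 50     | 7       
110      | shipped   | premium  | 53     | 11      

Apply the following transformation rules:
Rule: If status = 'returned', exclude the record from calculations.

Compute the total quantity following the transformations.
61

Step 1: Identify records where status = 'returned'
Step 2: The excluded records sum to 63
Step 3: Original total quantity = 124
Step 4: Remaining total = 124 - 63 = 61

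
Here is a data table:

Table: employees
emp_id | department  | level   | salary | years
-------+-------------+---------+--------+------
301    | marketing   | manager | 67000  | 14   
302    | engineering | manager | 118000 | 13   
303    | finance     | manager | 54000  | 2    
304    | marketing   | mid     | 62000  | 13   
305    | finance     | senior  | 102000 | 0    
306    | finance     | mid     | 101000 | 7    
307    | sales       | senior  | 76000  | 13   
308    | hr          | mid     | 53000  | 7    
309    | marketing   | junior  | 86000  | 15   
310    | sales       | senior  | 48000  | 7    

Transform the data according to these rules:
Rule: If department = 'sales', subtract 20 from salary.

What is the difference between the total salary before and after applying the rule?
40

Step 1: Original sum of salary = 767000
Step 2: 2 records have department = 'sales'
Step 3: Each affected record changes by -20
Step 4: Total change = 2 × -20 = -40
Step 5: New sum = 767000 + -40 = 766960
Step 6: Difference = |766960 - 767000| = 40
        (Sum decreased by 40)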